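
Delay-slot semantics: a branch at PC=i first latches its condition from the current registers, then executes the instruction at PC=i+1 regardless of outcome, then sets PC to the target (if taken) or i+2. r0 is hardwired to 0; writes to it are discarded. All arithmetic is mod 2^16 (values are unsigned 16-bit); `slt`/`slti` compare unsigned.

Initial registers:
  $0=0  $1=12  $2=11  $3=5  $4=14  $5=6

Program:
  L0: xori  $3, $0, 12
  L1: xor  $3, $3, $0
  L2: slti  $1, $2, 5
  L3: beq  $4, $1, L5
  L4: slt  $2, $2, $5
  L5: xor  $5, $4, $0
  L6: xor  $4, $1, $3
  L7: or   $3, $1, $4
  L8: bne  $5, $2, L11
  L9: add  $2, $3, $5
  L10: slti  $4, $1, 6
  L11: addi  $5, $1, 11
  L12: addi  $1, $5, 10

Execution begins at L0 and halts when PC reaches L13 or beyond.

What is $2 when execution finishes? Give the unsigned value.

26

[0] xori  $3, $0, 12  →  {$0:0, $1:12, $2:11, $3:12, $4:14, $5:6}
[1] xor  $3, $3, $0  →  {$0:0, $1:12, $2:11, $3:12, $4:14, $5:6}
[2] slti  $1, $2, 5  →  {$0:0, $1:0, $2:11, $3:12, $4:14, $5:6}
[3] beq  $4, $1, L5  →  {$0:0, $1:0, $2:11, $3:12, $4:14, $5:6}  ⟨branch fallthrough⟩
[4] slt  $2, $2, $5  →  {$0:0, $1:0, $2:0, $3:12, $4:14, $5:6}
[5] xor  $5, $4, $0  →  {$0:0, $1:0, $2:0, $3:12, $4:14, $5:14}
[6] xor  $4, $1, $3  →  {$0:0, $1:0, $2:0, $3:12, $4:12, $5:14}
[7] or   $3, $1, $4  →  {$0:0, $1:0, $2:0, $3:12, $4:12, $5:14}
[8] bne  $5, $2, L11  →  {$0:0, $1:0, $2:0, $3:12, $4:12, $5:14}  ⟨branch taken⟩
[9] add  $2, $3, $5  →  {$0:0, $1:0, $2:26, $3:12, $4:12, $5:14}
[11] addi  $5, $1, 11  →  {$0:0, $1:0, $2:26, $3:12, $4:12, $5:11}
[12] addi  $1, $5, 10  →  {$0:0, $1:21, $2:26, $3:12, $4:12, $5:11}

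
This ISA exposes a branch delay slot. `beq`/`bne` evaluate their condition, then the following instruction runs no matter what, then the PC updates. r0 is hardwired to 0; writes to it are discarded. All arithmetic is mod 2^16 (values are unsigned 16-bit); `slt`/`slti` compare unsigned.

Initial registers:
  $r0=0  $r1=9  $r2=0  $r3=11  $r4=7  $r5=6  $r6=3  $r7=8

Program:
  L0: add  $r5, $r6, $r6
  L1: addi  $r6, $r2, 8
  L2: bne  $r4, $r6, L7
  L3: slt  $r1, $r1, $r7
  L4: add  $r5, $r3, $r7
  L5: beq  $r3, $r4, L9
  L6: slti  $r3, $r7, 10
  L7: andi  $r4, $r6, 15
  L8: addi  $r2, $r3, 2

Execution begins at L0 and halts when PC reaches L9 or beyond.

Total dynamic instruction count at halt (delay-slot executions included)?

  step pc=0: add  $r5, $r6, $r6  regs=(0,9,0,11,7,6,3,8)
  step pc=1: addi  $r6, $r2, 8  regs=(0,9,0,11,7,6,8,8)
  step pc=2: bne  $r4, $r6, L7  cond=T  regs=(0,9,0,11,7,6,8,8)
  step pc=3: slt  $r1, $r1, $r7  regs=(0,0,0,11,7,6,8,8)
  step pc=7: andi  $r4, $r6, 15  regs=(0,0,0,11,8,6,8,8)
  step pc=8: addi  $r2, $r3, 2  regs=(0,0,13,11,8,6,8,8)

6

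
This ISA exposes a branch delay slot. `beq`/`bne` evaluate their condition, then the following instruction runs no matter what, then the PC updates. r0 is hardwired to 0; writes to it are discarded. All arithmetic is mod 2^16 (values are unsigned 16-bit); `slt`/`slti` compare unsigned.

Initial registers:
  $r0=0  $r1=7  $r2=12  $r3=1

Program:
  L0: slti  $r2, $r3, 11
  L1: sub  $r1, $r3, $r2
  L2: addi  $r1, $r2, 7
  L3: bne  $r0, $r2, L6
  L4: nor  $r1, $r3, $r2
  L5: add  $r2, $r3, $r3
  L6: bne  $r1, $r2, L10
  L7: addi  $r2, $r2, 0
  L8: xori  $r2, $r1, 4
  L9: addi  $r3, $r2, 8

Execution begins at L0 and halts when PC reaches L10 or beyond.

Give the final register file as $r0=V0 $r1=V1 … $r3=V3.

$r0=0 $r1=65534 $r2=1 $r3=1

PC=0  slti  $r2, $r3, 11     | $r0=0 $r1=7 $r2=1 $r3=1
PC=1  sub  $r1, $r3, $r2     | $r0=0 $r1=0 $r2=1 $r3=1
PC=2  addi  $r1, $r2, 7      | $r0=0 $r1=8 $r2=1 $r3=1
PC=3  bne  $r0, $r2, L6      | $r0=0 $r1=8 $r2=1 $r3=1  [TAKEN]
PC=4  nor  $r1, $r3, $r2     | $r0=0 $r1=65534 $r2=1 $r3=1
PC=6  bne  $r1, $r2, L10     | $r0=0 $r1=65534 $r2=1 $r3=1  [TAKEN]
PC=7  addi  $r2, $r2, 0      | $r0=0 $r1=65534 $r2=1 $r3=1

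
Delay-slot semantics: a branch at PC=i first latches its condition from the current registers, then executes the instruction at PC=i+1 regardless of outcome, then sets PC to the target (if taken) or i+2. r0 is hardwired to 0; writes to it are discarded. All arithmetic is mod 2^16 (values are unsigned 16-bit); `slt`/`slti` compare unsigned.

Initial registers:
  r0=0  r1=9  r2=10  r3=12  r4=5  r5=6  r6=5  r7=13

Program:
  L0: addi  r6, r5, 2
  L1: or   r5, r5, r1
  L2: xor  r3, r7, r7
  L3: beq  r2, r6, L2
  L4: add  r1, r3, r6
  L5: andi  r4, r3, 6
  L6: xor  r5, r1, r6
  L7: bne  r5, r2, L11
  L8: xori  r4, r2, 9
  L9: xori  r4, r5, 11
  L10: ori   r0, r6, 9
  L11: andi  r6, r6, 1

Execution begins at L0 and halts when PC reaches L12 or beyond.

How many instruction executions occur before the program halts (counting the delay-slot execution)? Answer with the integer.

10

#0 addi  r6, r5, 2 ; 0/9/10/12/5/6/8/13
#1 or   r5, r5, r1 ; 0/9/10/12/5/15/8/13
#2 xor  r3, r7, r7 ; 0/9/10/0/5/15/8/13
#3 beq  r2, r6, L2 ; 0/9/10/0/5/15/8/13 ; →fallthru
#4 add  r1, r3, r6 ; 0/8/10/0/5/15/8/13
#5 andi  r4, r3, 6 ; 0/8/10/0/0/15/8/13
#6 xor  r5, r1, r6 ; 0/8/10/0/0/0/8/13
#7 bne  r5, r2, L11 ; 0/8/10/0/0/0/8/13 ; →target
#8 xori  r4, r2, 9 ; 0/8/10/0/3/0/8/13
#11 andi  r6, r6, 1 ; 0/8/10/0/3/0/0/13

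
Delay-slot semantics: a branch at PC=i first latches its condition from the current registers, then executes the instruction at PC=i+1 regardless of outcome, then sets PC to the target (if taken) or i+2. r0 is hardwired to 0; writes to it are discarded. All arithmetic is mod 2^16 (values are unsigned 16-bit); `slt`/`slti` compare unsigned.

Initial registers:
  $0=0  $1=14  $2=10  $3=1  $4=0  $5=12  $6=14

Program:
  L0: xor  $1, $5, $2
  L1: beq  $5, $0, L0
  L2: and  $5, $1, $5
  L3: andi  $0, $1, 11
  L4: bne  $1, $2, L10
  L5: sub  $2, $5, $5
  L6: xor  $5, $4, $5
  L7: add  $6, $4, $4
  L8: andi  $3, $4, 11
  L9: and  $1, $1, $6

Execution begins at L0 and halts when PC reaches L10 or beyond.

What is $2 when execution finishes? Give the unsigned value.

  step pc=0: xor  $1, $5, $2  regs=(0,6,10,1,0,12,14)
  step pc=1: beq  $5, $0, L0  cond=F  regs=(0,6,10,1,0,12,14)
  step pc=2: and  $5, $1, $5  regs=(0,6,10,1,0,4,14)
  step pc=3: andi  $0, $1, 11  regs=(0,6,10,1,0,4,14)
  step pc=4: bne  $1, $2, L10  cond=T  regs=(0,6,10,1,0,4,14)
  step pc=5: sub  $2, $5, $5  regs=(0,6,0,1,0,4,14)

0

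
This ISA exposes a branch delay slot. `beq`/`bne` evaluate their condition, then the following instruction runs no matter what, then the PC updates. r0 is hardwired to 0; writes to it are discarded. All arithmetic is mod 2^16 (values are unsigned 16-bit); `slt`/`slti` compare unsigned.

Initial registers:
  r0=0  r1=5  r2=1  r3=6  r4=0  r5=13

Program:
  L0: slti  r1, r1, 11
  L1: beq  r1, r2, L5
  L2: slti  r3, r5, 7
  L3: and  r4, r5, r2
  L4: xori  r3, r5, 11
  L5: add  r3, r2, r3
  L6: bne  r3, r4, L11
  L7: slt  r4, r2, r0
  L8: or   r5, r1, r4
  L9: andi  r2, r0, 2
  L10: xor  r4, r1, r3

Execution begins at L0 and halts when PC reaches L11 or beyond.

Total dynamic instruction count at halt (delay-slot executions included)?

6

  step pc=0: slti  r1, r1, 11  regs=(0,1,1,6,0,13)
  step pc=1: beq  r1, r2, L5  cond=T  regs=(0,1,1,6,0,13)
  step pc=2: slti  r3, r5, 7  regs=(0,1,1,0,0,13)
  step pc=5: add  r3, r2, r3  regs=(0,1,1,1,0,13)
  step pc=6: bne  r3, r4, L11  cond=T  regs=(0,1,1,1,0,13)
  step pc=7: slt  r4, r2, r0  regs=(0,1,1,1,0,13)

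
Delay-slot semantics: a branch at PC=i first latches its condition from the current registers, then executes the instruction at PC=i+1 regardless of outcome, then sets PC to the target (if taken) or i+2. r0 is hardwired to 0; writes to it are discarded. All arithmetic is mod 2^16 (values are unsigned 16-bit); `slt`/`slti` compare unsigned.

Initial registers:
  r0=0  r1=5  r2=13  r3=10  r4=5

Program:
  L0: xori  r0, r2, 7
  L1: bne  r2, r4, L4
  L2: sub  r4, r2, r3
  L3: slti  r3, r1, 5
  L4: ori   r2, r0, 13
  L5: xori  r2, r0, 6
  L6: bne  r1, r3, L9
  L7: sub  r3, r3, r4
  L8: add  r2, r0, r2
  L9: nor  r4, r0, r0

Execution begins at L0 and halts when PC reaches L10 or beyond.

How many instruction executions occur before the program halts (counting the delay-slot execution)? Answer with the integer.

[0] xori  r0, r2, 7  →  {r0:0, r1:5, r2:13, r3:10, r4:5}
[1] bne  r2, r4, L4  →  {r0:0, r1:5, r2:13, r3:10, r4:5}  ⟨branch taken⟩
[2] sub  r4, r2, r3  →  {r0:0, r1:5, r2:13, r3:10, r4:3}
[4] ori   r2, r0, 13  →  {r0:0, r1:5, r2:13, r3:10, r4:3}
[5] xori  r2, r0, 6  →  {r0:0, r1:5, r2:6, r3:10, r4:3}
[6] bne  r1, r3, L9  →  {r0:0, r1:5, r2:6, r3:10, r4:3}  ⟨branch taken⟩
[7] sub  r3, r3, r4  →  {r0:0, r1:5, r2:6, r3:7, r4:3}
[9] nor  r4, r0, r0  →  {r0:0, r1:5, r2:6, r3:7, r4:65535}

8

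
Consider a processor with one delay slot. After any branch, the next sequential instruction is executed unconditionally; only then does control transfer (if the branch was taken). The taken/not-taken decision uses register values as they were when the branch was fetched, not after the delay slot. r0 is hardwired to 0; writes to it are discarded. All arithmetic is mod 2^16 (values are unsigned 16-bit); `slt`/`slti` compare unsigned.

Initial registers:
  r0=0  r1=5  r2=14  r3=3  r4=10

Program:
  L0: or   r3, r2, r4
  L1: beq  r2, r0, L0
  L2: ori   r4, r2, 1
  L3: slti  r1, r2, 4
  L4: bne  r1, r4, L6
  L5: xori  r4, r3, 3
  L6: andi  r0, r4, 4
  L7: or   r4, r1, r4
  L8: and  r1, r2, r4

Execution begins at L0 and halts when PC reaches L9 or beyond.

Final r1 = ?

[0] or   r3, r2, r4  →  {r0:0, r1:5, r2:14, r3:14, r4:10}
[1] beq  r2, r0, L0  →  {r0:0, r1:5, r2:14, r3:14, r4:10}  ⟨branch fallthrough⟩
[2] ori   r4, r2, 1  →  {r0:0, r1:5, r2:14, r3:14, r4:15}
[3] slti  r1, r2, 4  →  {r0:0, r1:0, r2:14, r3:14, r4:15}
[4] bne  r1, r4, L6  →  {r0:0, r1:0, r2:14, r3:14, r4:15}  ⟨branch taken⟩
[5] xori  r4, r3, 3  →  {r0:0, r1:0, r2:14, r3:14, r4:13}
[6] andi  r0, r4, 4  →  {r0:0, r1:0, r2:14, r3:14, r4:13}
[7] or   r4, r1, r4  →  {r0:0, r1:0, r2:14, r3:14, r4:13}
[8] and  r1, r2, r4  →  {r0:0, r1:12, r2:14, r3:14, r4:13}

12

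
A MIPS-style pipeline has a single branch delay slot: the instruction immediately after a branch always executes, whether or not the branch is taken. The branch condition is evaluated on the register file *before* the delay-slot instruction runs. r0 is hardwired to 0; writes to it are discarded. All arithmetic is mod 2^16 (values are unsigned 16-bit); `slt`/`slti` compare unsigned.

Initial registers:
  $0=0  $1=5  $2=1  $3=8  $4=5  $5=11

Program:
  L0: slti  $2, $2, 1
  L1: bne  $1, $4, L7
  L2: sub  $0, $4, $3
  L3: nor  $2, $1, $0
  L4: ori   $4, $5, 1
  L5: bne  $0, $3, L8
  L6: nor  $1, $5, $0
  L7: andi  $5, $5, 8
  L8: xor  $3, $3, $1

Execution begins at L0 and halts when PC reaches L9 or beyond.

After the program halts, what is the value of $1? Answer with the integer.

65524

#0 slti  $2, $2, 1 ; 0/5/0/8/5/11
#1 bne  $1, $4, L7 ; 0/5/0/8/5/11 ; →fallthru
#2 sub  $0, $4, $3 ; 0/5/0/8/5/11
#3 nor  $2, $1, $0 ; 0/5/65530/8/5/11
#4 ori   $4, $5, 1 ; 0/5/65530/8/11/11
#5 bne  $0, $3, L8 ; 0/5/65530/8/11/11 ; →target
#6 nor  $1, $5, $0 ; 0/65524/65530/8/11/11
#8 xor  $3, $3, $1 ; 0/65524/65530/65532/11/11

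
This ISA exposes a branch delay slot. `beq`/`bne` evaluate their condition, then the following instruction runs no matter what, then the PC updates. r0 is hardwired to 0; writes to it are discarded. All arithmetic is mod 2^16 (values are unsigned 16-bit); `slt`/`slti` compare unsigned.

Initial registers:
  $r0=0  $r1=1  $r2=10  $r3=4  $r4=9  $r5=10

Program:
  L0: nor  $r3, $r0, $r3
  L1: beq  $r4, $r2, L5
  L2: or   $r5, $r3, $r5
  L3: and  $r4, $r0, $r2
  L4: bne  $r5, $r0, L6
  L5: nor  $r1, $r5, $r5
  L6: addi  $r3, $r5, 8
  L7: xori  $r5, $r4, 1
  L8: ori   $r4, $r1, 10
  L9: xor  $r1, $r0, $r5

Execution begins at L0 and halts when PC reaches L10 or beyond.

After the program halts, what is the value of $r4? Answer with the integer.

14

[0] nor  $r3, $r0, $r3  →  {$r0:0, $r1:1, $r2:10, $r3:65531, $r4:9, $r5:10}
[1] beq  $r4, $r2, L5  →  {$r0:0, $r1:1, $r2:10, $r3:65531, $r4:9, $r5:10}  ⟨branch fallthrough⟩
[2] or   $r5, $r3, $r5  →  {$r0:0, $r1:1, $r2:10, $r3:65531, $r4:9, $r5:65531}
[3] and  $r4, $r0, $r2  →  {$r0:0, $r1:1, $r2:10, $r3:65531, $r4:0, $r5:65531}
[4] bne  $r5, $r0, L6  →  {$r0:0, $r1:1, $r2:10, $r3:65531, $r4:0, $r5:65531}  ⟨branch taken⟩
[5] nor  $r1, $r5, $r5  →  {$r0:0, $r1:4, $r2:10, $r3:65531, $r4:0, $r5:65531}
[6] addi  $r3, $r5, 8  →  {$r0:0, $r1:4, $r2:10, $r3:3, $r4:0, $r5:65531}
[7] xori  $r5, $r4, 1  →  {$r0:0, $r1:4, $r2:10, $r3:3, $r4:0, $r5:1}
[8] ori   $r4, $r1, 10  →  {$r0:0, $r1:4, $r2:10, $r3:3, $r4:14, $r5:1}
[9] xor  $r1, $r0, $r5  →  {$r0:0, $r1:1, $r2:10, $r3:3, $r4:14, $r5:1}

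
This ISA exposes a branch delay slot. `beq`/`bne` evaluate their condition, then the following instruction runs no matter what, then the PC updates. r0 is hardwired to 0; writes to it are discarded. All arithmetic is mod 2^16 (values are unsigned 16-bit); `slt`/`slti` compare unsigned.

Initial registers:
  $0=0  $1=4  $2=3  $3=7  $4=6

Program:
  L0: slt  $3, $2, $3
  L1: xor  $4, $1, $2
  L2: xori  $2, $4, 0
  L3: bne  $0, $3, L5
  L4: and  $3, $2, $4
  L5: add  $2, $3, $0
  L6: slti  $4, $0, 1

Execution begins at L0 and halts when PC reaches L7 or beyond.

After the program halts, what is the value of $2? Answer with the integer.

PC=0  slt  $3, $2, $3        | $0=0 $1=4 $2=3 $3=1 $4=6
PC=1  xor  $4, $1, $2        | $0=0 $1=4 $2=3 $3=1 $4=7
PC=2  xori  $2, $4, 0        | $0=0 $1=4 $2=7 $3=1 $4=7
PC=3  bne  $0, $3, L5        | $0=0 $1=4 $2=7 $3=1 $4=7  [TAKEN]
PC=4  and  $3, $2, $4        | $0=0 $1=4 $2=7 $3=7 $4=7
PC=5  add  $2, $3, $0        | $0=0 $1=4 $2=7 $3=7 $4=7
PC=6  slti  $4, $0, 1        | $0=0 $1=4 $2=7 $3=7 $4=1

7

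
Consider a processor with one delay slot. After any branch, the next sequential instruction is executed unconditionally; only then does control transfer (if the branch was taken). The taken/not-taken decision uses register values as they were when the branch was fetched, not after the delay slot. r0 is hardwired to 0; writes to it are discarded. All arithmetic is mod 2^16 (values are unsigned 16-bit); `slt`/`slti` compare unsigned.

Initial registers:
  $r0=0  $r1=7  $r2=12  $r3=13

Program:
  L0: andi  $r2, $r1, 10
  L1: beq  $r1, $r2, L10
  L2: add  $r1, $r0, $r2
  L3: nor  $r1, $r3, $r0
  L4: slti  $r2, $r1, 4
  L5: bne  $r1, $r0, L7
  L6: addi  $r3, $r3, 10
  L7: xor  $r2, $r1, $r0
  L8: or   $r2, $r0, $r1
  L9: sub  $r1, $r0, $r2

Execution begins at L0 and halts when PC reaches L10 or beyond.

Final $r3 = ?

  step pc=0: andi  $r2, $r1, 10  regs=(0,7,2,13)
  step pc=1: beq  $r1, $r2, L10  cond=F  regs=(0,7,2,13)
  step pc=2: add  $r1, $r0, $r2  regs=(0,2,2,13)
  step pc=3: nor  $r1, $r3, $r0  regs=(0,65522,2,13)
  step pc=4: slti  $r2, $r1, 4  regs=(0,65522,0,13)
  step pc=5: bne  $r1, $r0, L7  cond=T  regs=(0,65522,0,13)
  step pc=6: addi  $r3, $r3, 10  regs=(0,65522,0,23)
  step pc=7: xor  $r2, $r1, $r0  regs=(0,65522,65522,23)
  step pc=8: or   $r2, $r0, $r1  regs=(0,65522,65522,23)
  step pc=9: sub  $r1, $r0, $r2  regs=(0,14,65522,23)

23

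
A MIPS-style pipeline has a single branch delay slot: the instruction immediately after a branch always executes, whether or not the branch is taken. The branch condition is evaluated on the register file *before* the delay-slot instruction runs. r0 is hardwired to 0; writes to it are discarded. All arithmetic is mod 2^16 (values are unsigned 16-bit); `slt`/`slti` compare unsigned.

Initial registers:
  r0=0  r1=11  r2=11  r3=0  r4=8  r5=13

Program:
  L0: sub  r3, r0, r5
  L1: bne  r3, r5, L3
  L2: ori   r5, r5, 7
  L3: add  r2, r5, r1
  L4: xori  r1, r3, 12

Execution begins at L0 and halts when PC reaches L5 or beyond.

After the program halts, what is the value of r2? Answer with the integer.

PC=0  sub  r3, r0, r5        | r0=0 r1=11 r2=11 r3=65523 r4=8 r5=13
PC=1  bne  r3, r5, L3        | r0=0 r1=11 r2=11 r3=65523 r4=8 r5=13  [TAKEN]
PC=2  ori   r5, r5, 7        | r0=0 r1=11 r2=11 r3=65523 r4=8 r5=15
PC=3  add  r2, r5, r1        | r0=0 r1=11 r2=26 r3=65523 r4=8 r5=15
PC=4  xori  r1, r3, 12       | r0=0 r1=65535 r2=26 r3=65523 r4=8 r5=15

26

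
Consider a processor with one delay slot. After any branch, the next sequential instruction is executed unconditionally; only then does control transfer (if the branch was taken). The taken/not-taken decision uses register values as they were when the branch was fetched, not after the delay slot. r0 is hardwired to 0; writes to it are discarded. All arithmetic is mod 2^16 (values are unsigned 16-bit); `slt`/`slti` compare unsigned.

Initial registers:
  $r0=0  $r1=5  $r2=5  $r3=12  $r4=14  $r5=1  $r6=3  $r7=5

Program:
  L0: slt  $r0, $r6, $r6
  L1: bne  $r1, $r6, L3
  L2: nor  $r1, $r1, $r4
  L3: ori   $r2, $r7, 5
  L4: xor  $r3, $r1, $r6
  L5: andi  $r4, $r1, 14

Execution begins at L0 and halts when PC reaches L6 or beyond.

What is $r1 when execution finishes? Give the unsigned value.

PC=0  slt  $r0, $r6, $r6     | $r0=0 $r1=5 $r2=5 $r3=12 $r4=14 $r5=1 $r6=3 $r7=5
PC=1  bne  $r1, $r6, L3      | $r0=0 $r1=5 $r2=5 $r3=12 $r4=14 $r5=1 $r6=3 $r7=5  [TAKEN]
PC=2  nor  $r1, $r1, $r4     | $r0=0 $r1=65520 $r2=5 $r3=12 $r4=14 $r5=1 $r6=3 $r7=5
PC=3  ori   $r2, $r7, 5      | $r0=0 $r1=65520 $r2=5 $r3=12 $r4=14 $r5=1 $r6=3 $r7=5
PC=4  xor  $r3, $r1, $r6     | $r0=0 $r1=65520 $r2=5 $r3=65523 $r4=14 $r5=1 $r6=3 $r7=5
PC=5  andi  $r4, $r1, 14     | $r0=0 $r1=65520 $r2=5 $r3=65523 $r4=0 $r5=1 $r6=3 $r7=5

65520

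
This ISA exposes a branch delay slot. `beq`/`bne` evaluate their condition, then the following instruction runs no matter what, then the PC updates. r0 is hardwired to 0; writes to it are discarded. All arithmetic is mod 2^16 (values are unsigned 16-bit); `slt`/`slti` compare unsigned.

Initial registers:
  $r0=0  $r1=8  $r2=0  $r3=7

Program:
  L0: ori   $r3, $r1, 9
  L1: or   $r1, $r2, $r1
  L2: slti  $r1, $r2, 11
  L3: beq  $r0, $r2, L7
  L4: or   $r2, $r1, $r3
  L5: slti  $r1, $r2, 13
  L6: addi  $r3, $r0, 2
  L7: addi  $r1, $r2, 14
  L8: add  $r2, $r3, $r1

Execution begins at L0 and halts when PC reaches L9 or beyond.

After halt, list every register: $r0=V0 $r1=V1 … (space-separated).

#0 ori   $r3, $r1, 9 ; 0/8/0/9
#1 or   $r1, $r2, $r1 ; 0/8/0/9
#2 slti  $r1, $r2, 11 ; 0/1/0/9
#3 beq  $r0, $r2, L7 ; 0/1/0/9 ; →target
#4 or   $r2, $r1, $r3 ; 0/1/9/9
#7 addi  $r1, $r2, 14 ; 0/23/9/9
#8 add  $r2, $r3, $r1 ; 0/23/32/9

$r0=0 $r1=23 $r2=32 $r3=9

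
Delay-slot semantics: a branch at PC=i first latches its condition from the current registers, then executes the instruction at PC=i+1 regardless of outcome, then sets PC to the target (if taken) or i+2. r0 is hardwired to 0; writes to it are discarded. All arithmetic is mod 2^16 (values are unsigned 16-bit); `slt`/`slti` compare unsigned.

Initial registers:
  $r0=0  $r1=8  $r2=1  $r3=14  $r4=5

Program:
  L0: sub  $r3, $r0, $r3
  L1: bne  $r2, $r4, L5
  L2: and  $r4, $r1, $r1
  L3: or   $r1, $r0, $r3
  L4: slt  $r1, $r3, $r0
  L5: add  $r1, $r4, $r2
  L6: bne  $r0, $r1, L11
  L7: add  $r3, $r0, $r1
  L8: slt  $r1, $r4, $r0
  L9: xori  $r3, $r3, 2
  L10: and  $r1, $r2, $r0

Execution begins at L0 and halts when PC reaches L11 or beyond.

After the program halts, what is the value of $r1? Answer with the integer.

PC=0  sub  $r3, $r0, $r3     | $r0=0 $r1=8 $r2=1 $r3=65522 $r4=5
PC=1  bne  $r2, $r4, L5      | $r0=0 $r1=8 $r2=1 $r3=65522 $r4=5  [TAKEN]
PC=2  and  $r4, $r1, $r1     | $r0=0 $r1=8 $r2=1 $r3=65522 $r4=8
PC=5  add  $r1, $r4, $r2     | $r0=0 $r1=9 $r2=1 $r3=65522 $r4=8
PC=6  bne  $r0, $r1, L11     | $r0=0 $r1=9 $r2=1 $r3=65522 $r4=8  [TAKEN]
PC=7  add  $r3, $r0, $r1     | $r0=0 $r1=9 $r2=1 $r3=9 $r4=8

9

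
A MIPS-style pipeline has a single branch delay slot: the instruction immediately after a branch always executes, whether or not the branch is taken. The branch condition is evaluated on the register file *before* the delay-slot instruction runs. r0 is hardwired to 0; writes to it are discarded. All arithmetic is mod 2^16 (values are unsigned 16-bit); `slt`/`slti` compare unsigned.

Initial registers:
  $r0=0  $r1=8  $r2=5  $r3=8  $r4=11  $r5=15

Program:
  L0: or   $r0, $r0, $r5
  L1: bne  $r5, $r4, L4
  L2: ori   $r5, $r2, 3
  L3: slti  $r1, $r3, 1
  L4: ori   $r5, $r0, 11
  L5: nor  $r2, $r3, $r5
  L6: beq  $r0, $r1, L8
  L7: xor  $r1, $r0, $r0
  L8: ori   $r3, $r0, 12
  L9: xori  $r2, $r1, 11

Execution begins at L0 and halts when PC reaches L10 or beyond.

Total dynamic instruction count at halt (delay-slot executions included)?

  step pc=0: or   $r0, $r0, $r5  regs=(0,8,5,8,11,15)
  step pc=1: bne  $r5, $r4, L4  cond=T  regs=(0,8,5,8,11,15)
  step pc=2: ori   $r5, $r2, 3  regs=(0,8,5,8,11,7)
  step pc=4: ori   $r5, $r0, 11  regs=(0,8,5,8,11,11)
  step pc=5: nor  $r2, $r3, $r5  regs=(0,8,65524,8,11,11)
  step pc=6: beq  $r0, $r1, L8  cond=F  regs=(0,8,65524,8,11,11)
  step pc=7: xor  $r1, $r0, $r0  regs=(0,0,65524,8,11,11)
  step pc=8: ori   $r3, $r0, 12  regs=(0,0,65524,12,11,11)
  step pc=9: xori  $r2, $r1, 11  regs=(0,0,11,12,11,11)

9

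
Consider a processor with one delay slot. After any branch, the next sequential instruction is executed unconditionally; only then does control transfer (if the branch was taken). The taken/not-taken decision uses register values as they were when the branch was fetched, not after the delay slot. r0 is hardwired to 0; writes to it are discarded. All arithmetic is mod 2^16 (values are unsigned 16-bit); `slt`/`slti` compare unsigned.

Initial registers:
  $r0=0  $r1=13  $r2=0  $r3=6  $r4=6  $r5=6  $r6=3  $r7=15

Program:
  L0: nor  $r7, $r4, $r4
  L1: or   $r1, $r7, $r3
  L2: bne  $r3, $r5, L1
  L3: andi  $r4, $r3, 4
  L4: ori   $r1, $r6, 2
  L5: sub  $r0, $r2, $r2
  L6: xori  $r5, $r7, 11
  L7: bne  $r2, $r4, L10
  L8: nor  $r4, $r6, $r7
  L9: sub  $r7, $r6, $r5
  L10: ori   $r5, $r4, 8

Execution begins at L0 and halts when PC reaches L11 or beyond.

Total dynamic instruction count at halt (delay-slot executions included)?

#0 nor  $r7, $r4, $r4 ; 0/13/0/6/6/6/3/65529
#1 or   $r1, $r7, $r3 ; 0/65535/0/6/6/6/3/65529
#2 bne  $r3, $r5, L1 ; 0/65535/0/6/6/6/3/65529 ; →fallthru
#3 andi  $r4, $r3, 4 ; 0/65535/0/6/4/6/3/65529
#4 ori   $r1, $r6, 2 ; 0/3/0/6/4/6/3/65529
#5 sub  $r0, $r2, $r2 ; 0/3/0/6/4/6/3/65529
#6 xori  $r5, $r7, 11 ; 0/3/0/6/4/65522/3/65529
#7 bne  $r2, $r4, L10 ; 0/3/0/6/4/65522/3/65529 ; →target
#8 nor  $r4, $r6, $r7 ; 0/3/0/6/4/65522/3/65529
#10 ori   $r5, $r4, 8 ; 0/3/0/6/4/12/3/65529

10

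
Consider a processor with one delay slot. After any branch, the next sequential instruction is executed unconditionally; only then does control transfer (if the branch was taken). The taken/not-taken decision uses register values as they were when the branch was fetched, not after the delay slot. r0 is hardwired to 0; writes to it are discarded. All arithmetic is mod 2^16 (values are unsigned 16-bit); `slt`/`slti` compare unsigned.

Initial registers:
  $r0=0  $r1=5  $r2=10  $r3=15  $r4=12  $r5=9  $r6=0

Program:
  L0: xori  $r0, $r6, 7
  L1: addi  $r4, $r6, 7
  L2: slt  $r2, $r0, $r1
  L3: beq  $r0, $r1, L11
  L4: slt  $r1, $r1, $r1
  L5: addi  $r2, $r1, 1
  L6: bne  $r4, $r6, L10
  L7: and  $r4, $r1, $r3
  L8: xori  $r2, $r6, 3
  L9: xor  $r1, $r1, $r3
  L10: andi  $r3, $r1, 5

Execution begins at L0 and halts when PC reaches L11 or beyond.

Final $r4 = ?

0

PC=0  xori  $r0, $r6, 7      | $r0=0 $r1=5 $r2=10 $r3=15 $r4=12 $r5=9 $r6=0
PC=1  addi  $r4, $r6, 7      | $r0=0 $r1=5 $r2=10 $r3=15 $r4=7 $r5=9 $r6=0
PC=2  slt  $r2, $r0, $r1     | $r0=0 $r1=5 $r2=1 $r3=15 $r4=7 $r5=9 $r6=0
PC=3  beq  $r0, $r1, L11     | $r0=0 $r1=5 $r2=1 $r3=15 $r4=7 $r5=9 $r6=0  [not taken]
PC=4  slt  $r1, $r1, $r1     | $r0=0 $r1=0 $r2=1 $r3=15 $r4=7 $r5=9 $r6=0
PC=5  addi  $r2, $r1, 1      | $r0=0 $r1=0 $r2=1 $r3=15 $r4=7 $r5=9 $r6=0
PC=6  bne  $r4, $r6, L10     | $r0=0 $r1=0 $r2=1 $r3=15 $r4=7 $r5=9 $r6=0  [TAKEN]
PC=7  and  $r4, $r1, $r3     | $r0=0 $r1=0 $r2=1 $r3=15 $r4=0 $r5=9 $r6=0
PC=10 andi  $r3, $r1, 5      | $r0=0 $r1=0 $r2=1 $r3=0 $r4=0 $r5=9 $r6=0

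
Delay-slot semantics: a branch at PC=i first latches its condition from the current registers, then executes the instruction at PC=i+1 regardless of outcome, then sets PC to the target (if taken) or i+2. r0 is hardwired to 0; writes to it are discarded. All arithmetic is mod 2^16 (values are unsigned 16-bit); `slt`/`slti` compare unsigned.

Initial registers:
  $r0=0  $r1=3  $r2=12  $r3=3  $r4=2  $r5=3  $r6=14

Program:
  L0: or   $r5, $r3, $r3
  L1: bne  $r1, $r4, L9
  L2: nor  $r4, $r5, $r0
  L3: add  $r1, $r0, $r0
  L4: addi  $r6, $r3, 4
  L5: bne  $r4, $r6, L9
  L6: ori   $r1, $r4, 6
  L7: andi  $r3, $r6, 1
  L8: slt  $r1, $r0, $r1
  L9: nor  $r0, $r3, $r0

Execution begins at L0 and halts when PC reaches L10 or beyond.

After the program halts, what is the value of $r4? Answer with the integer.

65532

[0] or   $r5, $r3, $r3  →  {$r0:0, $r1:3, $r2:12, $r3:3, $r4:2, $r5:3, $r6:14}
[1] bne  $r1, $r4, L9  →  {$r0:0, $r1:3, $r2:12, $r3:3, $r4:2, $r5:3, $r6:14}  ⟨branch taken⟩
[2] nor  $r4, $r5, $r0  →  {$r0:0, $r1:3, $r2:12, $r3:3, $r4:65532, $r5:3, $r6:14}
[9] nor  $r0, $r3, $r0  →  {$r0:0, $r1:3, $r2:12, $r3:3, $r4:65532, $r5:3, $r6:14}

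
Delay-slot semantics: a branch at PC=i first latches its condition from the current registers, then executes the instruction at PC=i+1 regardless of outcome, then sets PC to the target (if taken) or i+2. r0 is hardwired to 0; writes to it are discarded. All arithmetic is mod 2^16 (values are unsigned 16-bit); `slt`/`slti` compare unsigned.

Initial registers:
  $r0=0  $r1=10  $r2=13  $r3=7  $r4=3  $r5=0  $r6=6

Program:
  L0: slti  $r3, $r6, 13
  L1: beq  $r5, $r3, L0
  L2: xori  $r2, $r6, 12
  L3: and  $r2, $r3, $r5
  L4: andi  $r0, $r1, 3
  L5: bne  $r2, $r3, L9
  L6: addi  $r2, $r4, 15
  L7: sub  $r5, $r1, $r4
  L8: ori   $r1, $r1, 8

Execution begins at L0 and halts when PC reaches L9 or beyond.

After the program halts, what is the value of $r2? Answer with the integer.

#0 slti  $r3, $r6, 13 ; 0/10/13/1/3/0/6
#1 beq  $r5, $r3, L0 ; 0/10/13/1/3/0/6 ; →fallthru
#2 xori  $r2, $r6, 12 ; 0/10/10/1/3/0/6
#3 and  $r2, $r3, $r5 ; 0/10/0/1/3/0/6
#4 andi  $r0, $r1, 3 ; 0/10/0/1/3/0/6
#5 bne  $r2, $r3, L9 ; 0/10/0/1/3/0/6 ; →target
#6 addi  $r2, $r4, 15 ; 0/10/18/1/3/0/6

18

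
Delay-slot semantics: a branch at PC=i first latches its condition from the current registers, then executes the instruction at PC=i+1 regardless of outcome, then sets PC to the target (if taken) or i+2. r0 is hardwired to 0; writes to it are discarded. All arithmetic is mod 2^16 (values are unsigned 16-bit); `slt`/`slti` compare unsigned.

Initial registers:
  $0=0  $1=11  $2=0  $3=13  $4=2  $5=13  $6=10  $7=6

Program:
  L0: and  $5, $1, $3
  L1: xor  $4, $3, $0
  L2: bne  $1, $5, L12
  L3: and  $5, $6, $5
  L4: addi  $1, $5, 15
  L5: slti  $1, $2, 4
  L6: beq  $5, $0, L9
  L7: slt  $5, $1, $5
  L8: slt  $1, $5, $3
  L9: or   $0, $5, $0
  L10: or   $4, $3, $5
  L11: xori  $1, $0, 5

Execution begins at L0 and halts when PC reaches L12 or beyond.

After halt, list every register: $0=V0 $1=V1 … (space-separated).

$0=0 $1=11 $2=0 $3=13 $4=13 $5=8 $6=10 $7=6

  step pc=0: and  $5, $1, $3  regs=(0,11,0,13,2,9,10,6)
  step pc=1: xor  $4, $3, $0  regs=(0,11,0,13,13,9,10,6)
  step pc=2: bne  $1, $5, L12  cond=T  regs=(0,11,0,13,13,9,10,6)
  step pc=3: and  $5, $6, $5  regs=(0,11,0,13,13,8,10,6)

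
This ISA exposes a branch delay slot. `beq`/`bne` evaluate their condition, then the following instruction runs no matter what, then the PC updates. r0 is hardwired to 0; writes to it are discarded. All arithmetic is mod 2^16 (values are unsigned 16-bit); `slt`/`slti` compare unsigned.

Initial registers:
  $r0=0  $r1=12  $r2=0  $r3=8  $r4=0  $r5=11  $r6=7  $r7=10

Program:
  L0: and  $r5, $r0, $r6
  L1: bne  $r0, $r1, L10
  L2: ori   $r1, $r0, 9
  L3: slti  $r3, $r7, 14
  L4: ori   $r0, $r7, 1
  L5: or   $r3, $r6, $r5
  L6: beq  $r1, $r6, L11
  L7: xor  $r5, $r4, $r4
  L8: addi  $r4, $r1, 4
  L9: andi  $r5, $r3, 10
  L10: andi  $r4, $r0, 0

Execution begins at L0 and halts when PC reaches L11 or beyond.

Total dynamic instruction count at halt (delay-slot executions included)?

PC=0  and  $r5, $r0, $r6     | $r0=0 $r1=12 $r2=0 $r3=8 $r4=0 $r5=0 $r6=7 $r7=10
PC=1  bne  $r0, $r1, L10     | $r0=0 $r1=12 $r2=0 $r3=8 $r4=0 $r5=0 $r6=7 $r7=10  [TAKEN]
PC=2  ori   $r1, $r0, 9      | $r0=0 $r1=9 $r2=0 $r3=8 $r4=0 $r5=0 $r6=7 $r7=10
PC=10 andi  $r4, $r0, 0      | $r0=0 $r1=9 $r2=0 $r3=8 $r4=0 $r5=0 $r6=7 $r7=10

4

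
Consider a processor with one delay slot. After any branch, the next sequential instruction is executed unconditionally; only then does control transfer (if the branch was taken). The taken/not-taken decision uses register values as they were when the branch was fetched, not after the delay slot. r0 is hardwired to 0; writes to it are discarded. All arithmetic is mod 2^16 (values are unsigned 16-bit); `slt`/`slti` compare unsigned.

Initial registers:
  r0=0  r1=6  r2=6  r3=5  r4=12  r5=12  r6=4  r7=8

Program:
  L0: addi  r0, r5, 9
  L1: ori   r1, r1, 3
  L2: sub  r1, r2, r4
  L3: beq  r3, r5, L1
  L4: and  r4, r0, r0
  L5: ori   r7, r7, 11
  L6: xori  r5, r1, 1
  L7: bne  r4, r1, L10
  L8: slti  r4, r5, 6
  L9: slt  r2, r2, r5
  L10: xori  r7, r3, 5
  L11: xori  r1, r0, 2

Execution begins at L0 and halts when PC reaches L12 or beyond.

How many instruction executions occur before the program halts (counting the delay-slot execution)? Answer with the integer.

11

[0] addi  r0, r5, 9  →  {r0:0, r1:6, r2:6, r3:5, r4:12, r5:12, r6:4, r7:8}
[1] ori   r1, r1, 3  →  {r0:0, r1:7, r2:6, r3:5, r4:12, r5:12, r6:4, r7:8}
[2] sub  r1, r2, r4  →  {r0:0, r1:65530, r2:6, r3:5, r4:12, r5:12, r6:4, r7:8}
[3] beq  r3, r5, L1  →  {r0:0, r1:65530, r2:6, r3:5, r4:12, r5:12, r6:4, r7:8}  ⟨branch fallthrough⟩
[4] and  r4, r0, r0  →  {r0:0, r1:65530, r2:6, r3:5, r4:0, r5:12, r6:4, r7:8}
[5] ori   r7, r7, 11  →  {r0:0, r1:65530, r2:6, r3:5, r4:0, r5:12, r6:4, r7:11}
[6] xori  r5, r1, 1  →  {r0:0, r1:65530, r2:6, r3:5, r4:0, r5:65531, r6:4, r7:11}
[7] bne  r4, r1, L10  →  {r0:0, r1:65530, r2:6, r3:5, r4:0, r5:65531, r6:4, r7:11}  ⟨branch taken⟩
[8] slti  r4, r5, 6  →  {r0:0, r1:65530, r2:6, r3:5, r4:0, r5:65531, r6:4, r7:11}
[10] xori  r7, r3, 5  →  {r0:0, r1:65530, r2:6, r3:5, r4:0, r5:65531, r6:4, r7:0}
[11] xori  r1, r0, 2  →  {r0:0, r1:2, r2:6, r3:5, r4:0, r5:65531, r6:4, r7:0}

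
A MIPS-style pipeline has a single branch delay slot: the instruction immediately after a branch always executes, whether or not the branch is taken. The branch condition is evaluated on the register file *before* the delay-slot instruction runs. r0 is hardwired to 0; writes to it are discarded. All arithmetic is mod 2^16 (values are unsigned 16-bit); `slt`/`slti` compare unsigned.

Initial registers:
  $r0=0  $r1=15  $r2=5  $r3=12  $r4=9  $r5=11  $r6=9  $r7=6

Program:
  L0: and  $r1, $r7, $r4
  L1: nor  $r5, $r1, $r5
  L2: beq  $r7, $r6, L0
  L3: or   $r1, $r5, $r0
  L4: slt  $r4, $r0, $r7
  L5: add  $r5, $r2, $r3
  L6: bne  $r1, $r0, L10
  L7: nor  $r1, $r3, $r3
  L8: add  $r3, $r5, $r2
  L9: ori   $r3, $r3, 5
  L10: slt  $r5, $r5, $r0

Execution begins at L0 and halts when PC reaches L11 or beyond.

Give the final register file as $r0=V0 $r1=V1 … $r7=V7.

[0] and  $r1, $r7, $r4  →  {$r0:0, $r1:0, $r2:5, $r3:12, $r4:9, $r5:11, $r6:9, $r7:6}
[1] nor  $r5, $r1, $r5  →  {$r0:0, $r1:0, $r2:5, $r3:12, $r4:9, $r5:65524, $r6:9, $r7:6}
[2] beq  $r7, $r6, L0  →  {$r0:0, $r1:0, $r2:5, $r3:12, $r4:9, $r5:65524, $r6:9, $r7:6}  ⟨branch fallthrough⟩
[3] or   $r1, $r5, $r0  →  {$r0:0, $r1:65524, $r2:5, $r3:12, $r4:9, $r5:65524, $r6:9, $r7:6}
[4] slt  $r4, $r0, $r7  →  {$r0:0, $r1:65524, $r2:5, $r3:12, $r4:1, $r5:65524, $r6:9, $r7:6}
[5] add  $r5, $r2, $r3  →  {$r0:0, $r1:65524, $r2:5, $r3:12, $r4:1, $r5:17, $r6:9, $r7:6}
[6] bne  $r1, $r0, L10  →  {$r0:0, $r1:65524, $r2:5, $r3:12, $r4:1, $r5:17, $r6:9, $r7:6}  ⟨branch taken⟩
[7] nor  $r1, $r3, $r3  →  {$r0:0, $r1:65523, $r2:5, $r3:12, $r4:1, $r5:17, $r6:9, $r7:6}
[10] slt  $r5, $r5, $r0  →  {$r0:0, $r1:65523, $r2:5, $r3:12, $r4:1, $r5:0, $r6:9, $r7:6}

$r0=0 $r1=65523 $r2=5 $r3=12 $r4=1 $r5=0 $r6=9 $r7=6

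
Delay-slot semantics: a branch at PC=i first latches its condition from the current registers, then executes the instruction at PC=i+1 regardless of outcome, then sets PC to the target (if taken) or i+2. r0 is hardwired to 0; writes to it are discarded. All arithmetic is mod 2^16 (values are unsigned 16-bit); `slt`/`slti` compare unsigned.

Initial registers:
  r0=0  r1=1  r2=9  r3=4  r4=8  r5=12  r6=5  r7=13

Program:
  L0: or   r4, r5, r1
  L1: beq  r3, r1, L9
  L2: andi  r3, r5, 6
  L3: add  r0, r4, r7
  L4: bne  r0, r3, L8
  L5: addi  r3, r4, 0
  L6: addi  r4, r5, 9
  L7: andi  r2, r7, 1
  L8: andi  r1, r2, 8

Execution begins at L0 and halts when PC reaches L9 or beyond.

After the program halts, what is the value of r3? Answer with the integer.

13

PC=0  or   r4, r5, r1        | r0=0 r1=1 r2=9 r3=4 r4=13 r5=12 r6=5 r7=13
PC=1  beq  r3, r1, L9        | r0=0 r1=1 r2=9 r3=4 r4=13 r5=12 r6=5 r7=13  [not taken]
PC=2  andi  r3, r5, 6        | r0=0 r1=1 r2=9 r3=4 r4=13 r5=12 r6=5 r7=13
PC=3  add  r0, r4, r7        | r0=0 r1=1 r2=9 r3=4 r4=13 r5=12 r6=5 r7=13
PC=4  bne  r0, r3, L8        | r0=0 r1=1 r2=9 r3=4 r4=13 r5=12 r6=5 r7=13  [TAKEN]
PC=5  addi  r3, r4, 0        | r0=0 r1=1 r2=9 r3=13 r4=13 r5=12 r6=5 r7=13
PC=8  andi  r1, r2, 8        | r0=0 r1=8 r2=9 r3=13 r4=13 r5=12 r6=5 r7=13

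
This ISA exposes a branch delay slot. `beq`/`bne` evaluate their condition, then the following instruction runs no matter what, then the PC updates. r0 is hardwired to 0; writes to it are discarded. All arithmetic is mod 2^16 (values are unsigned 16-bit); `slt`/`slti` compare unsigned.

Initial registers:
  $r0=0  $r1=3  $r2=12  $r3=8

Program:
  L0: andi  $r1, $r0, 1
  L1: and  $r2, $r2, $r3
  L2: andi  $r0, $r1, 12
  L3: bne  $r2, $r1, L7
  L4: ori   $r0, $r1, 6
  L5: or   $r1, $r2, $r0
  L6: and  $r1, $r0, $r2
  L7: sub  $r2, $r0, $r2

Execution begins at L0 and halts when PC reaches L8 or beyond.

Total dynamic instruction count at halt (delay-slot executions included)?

6

  step pc=0: andi  $r1, $r0, 1  regs=(0,0,12,8)
  step pc=1: and  $r2, $r2, $r3  regs=(0,0,8,8)
  step pc=2: andi  $r0, $r1, 12  regs=(0,0,8,8)
  step pc=3: bne  $r2, $r1, L7  cond=T  regs=(0,0,8,8)
  step pc=4: ori   $r0, $r1, 6  regs=(0,0,8,8)
  step pc=7: sub  $r2, $r0, $r2  regs=(0,0,65528,8)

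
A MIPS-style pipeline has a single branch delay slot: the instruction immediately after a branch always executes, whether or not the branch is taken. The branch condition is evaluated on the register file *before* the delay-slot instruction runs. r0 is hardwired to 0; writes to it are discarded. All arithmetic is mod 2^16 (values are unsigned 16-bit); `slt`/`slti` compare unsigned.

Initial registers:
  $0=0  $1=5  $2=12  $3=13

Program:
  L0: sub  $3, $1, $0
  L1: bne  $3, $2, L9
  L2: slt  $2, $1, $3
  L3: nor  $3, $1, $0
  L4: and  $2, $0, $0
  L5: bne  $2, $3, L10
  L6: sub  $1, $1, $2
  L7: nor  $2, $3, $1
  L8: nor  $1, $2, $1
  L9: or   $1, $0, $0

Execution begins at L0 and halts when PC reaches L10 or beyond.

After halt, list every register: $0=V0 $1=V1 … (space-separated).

$0=0 $1=0 $2=0 $3=5

[0] sub  $3, $1, $0  →  {$0:0, $1:5, $2:12, $3:5}
[1] bne  $3, $2, L9  →  {$0:0, $1:5, $2:12, $3:5}  ⟨branch taken⟩
[2] slt  $2, $1, $3  →  {$0:0, $1:5, $2:0, $3:5}
[9] or   $1, $0, $0  →  {$0:0, $1:0, $2:0, $3:5}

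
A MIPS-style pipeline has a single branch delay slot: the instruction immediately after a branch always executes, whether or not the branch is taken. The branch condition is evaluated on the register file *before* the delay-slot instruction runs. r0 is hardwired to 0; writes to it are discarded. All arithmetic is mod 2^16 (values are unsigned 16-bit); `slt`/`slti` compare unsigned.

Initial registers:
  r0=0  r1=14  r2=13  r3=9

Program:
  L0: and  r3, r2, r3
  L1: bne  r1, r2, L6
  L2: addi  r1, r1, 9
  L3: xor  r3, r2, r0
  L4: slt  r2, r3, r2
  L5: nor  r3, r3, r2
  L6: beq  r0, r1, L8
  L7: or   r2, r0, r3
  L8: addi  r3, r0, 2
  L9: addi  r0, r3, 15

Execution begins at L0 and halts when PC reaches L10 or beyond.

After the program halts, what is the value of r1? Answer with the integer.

23

  step pc=0: and  r3, r2, r3  regs=(0,14,13,9)
  step pc=1: bne  r1, r2, L6  cond=T  regs=(0,14,13,9)
  step pc=2: addi  r1, r1, 9  regs=(0,23,13,9)
  step pc=6: beq  r0, r1, L8  cond=F  regs=(0,23,13,9)
  step pc=7: or   r2, r0, r3  regs=(0,23,9,9)
  step pc=8: addi  r3, r0, 2  regs=(0,23,9,2)
  step pc=9: addi  r0, r3, 15  regs=(0,23,9,2)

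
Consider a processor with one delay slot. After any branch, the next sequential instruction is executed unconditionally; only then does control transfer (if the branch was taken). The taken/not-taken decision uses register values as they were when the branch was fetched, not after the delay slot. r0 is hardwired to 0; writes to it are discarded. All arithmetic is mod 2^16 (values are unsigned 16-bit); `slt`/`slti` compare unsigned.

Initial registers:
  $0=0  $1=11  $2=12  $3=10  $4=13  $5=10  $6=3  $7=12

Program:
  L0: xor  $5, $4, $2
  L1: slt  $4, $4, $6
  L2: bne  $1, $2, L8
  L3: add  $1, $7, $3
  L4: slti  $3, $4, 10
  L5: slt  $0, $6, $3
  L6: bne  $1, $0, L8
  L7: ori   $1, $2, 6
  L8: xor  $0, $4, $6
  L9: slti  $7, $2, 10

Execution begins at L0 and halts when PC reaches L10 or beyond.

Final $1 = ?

  step pc=0: xor  $5, $4, $2  regs=(0,11,12,10,13,1,3,12)
  step pc=1: slt  $4, $4, $6  regs=(0,11,12,10,0,1,3,12)
  step pc=2: bne  $1, $2, L8  cond=T  regs=(0,11,12,10,0,1,3,12)
  step pc=3: add  $1, $7, $3  regs=(0,22,12,10,0,1,3,12)
  step pc=8: xor  $0, $4, $6  regs=(0,22,12,10,0,1,3,12)
  step pc=9: slti  $7, $2, 10  regs=(0,22,12,10,0,1,3,0)

22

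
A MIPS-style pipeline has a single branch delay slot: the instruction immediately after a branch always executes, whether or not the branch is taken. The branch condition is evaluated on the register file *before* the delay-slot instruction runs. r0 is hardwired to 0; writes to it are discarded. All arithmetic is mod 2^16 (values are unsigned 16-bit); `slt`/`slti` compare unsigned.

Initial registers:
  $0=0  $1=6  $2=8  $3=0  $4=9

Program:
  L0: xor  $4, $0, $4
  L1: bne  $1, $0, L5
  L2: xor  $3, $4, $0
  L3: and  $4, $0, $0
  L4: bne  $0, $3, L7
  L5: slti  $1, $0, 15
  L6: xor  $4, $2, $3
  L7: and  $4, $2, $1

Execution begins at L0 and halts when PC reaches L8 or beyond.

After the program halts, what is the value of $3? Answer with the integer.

#0 xor  $4, $0, $4 ; 0/6/8/0/9
#1 bne  $1, $0, L5 ; 0/6/8/0/9 ; →target
#2 xor  $3, $4, $0 ; 0/6/8/9/9
#5 slti  $1, $0, 15 ; 0/1/8/9/9
#6 xor  $4, $2, $3 ; 0/1/8/9/1
#7 and  $4, $2, $1 ; 0/1/8/9/0

9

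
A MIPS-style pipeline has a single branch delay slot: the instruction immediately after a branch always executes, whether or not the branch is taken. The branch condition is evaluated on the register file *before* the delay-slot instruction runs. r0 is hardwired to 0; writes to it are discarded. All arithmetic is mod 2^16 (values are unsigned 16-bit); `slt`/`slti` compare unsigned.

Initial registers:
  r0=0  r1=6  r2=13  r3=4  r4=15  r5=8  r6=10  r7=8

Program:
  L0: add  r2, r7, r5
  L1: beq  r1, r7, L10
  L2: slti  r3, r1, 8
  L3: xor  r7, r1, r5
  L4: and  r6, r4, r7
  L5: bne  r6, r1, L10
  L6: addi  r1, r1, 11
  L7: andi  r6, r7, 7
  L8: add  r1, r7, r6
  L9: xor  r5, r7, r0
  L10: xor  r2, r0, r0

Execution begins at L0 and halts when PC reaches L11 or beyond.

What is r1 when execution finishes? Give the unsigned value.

17

#0 add  r2, r7, r5 ; 0/6/16/4/15/8/10/8
#1 beq  r1, r7, L10 ; 0/6/16/4/15/8/10/8 ; →fallthru
#2 slti  r3, r1, 8 ; 0/6/16/1/15/8/10/8
#3 xor  r7, r1, r5 ; 0/6/16/1/15/8/10/14
#4 and  r6, r4, r7 ; 0/6/16/1/15/8/14/14
#5 bne  r6, r1, L10 ; 0/6/16/1/15/8/14/14 ; →target
#6 addi  r1, r1, 11 ; 0/17/16/1/15/8/14/14
#10 xor  r2, r0, r0 ; 0/17/0/1/15/8/14/14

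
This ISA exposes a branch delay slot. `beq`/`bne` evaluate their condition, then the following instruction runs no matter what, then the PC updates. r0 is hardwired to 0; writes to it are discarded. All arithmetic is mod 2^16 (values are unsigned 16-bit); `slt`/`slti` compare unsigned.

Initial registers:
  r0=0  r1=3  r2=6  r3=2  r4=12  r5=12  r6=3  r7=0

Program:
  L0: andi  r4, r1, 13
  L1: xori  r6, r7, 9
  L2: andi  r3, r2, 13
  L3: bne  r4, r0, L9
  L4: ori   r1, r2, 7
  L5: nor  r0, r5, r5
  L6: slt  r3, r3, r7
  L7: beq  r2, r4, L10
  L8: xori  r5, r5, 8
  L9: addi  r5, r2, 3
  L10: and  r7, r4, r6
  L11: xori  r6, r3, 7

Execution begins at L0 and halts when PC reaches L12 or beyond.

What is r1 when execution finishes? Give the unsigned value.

7

#0 andi  r4, r1, 13 ; 0/3/6/2/1/12/3/0
#1 xori  r6, r7, 9 ; 0/3/6/2/1/12/9/0
#2 andi  r3, r2, 13 ; 0/3/6/4/1/12/9/0
#3 bne  r4, r0, L9 ; 0/3/6/4/1/12/9/0 ; →target
#4 ori   r1, r2, 7 ; 0/7/6/4/1/12/9/0
#9 addi  r5, r2, 3 ; 0/7/6/4/1/9/9/0
#10 and  r7, r4, r6 ; 0/7/6/4/1/9/9/1
#11 xori  r6, r3, 7 ; 0/7/6/4/1/9/3/1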